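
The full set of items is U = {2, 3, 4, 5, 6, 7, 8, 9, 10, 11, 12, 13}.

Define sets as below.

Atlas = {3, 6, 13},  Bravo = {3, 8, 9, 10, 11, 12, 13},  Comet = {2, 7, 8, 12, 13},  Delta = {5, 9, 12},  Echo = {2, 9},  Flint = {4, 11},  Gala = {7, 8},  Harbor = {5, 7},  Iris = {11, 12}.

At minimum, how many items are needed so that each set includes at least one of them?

Take H = {7, 9, 11, 13}. Each listed set contains at least one of these, so H is a hitting set of size 4.
The sets Atlas, Echo, Flint, Gala are pairwise disjoint, so any hitting set needs a separate item for each — at least 4. Hence 4 is optimal.

4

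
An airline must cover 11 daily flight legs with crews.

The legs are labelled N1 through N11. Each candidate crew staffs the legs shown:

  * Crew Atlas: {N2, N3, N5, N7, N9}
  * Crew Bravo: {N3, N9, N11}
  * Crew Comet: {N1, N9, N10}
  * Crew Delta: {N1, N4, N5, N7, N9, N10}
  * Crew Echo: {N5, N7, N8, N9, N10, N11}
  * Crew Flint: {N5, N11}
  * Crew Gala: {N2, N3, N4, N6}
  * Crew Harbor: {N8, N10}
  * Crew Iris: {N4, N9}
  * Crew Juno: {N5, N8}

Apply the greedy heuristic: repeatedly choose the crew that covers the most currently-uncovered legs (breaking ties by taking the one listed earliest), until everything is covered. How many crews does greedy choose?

3

Greedy: pick Delta (covers 6 new) → pick Gala (covers 3 new) → pick Echo (covers 2 new). Total picks: 3.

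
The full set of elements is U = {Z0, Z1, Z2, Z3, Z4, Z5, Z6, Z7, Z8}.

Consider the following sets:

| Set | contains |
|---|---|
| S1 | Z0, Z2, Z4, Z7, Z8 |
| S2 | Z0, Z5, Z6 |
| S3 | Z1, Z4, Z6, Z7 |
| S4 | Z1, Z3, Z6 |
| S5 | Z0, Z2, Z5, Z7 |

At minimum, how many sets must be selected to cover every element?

3

S1 and S2 and S4 together: S1 ∪ S2 ∪ S4 = {Z0, Z1, Z2, Z3, Z4, Z5, Z6, Z7, Z8} — every element is covered.
Only S4 contains Z3, so S4 is forced; the remaining 6 elements need at least 2 more sets (each remaining set adds at most 5) — so at least 3 sets are needed, and 3 is optimal.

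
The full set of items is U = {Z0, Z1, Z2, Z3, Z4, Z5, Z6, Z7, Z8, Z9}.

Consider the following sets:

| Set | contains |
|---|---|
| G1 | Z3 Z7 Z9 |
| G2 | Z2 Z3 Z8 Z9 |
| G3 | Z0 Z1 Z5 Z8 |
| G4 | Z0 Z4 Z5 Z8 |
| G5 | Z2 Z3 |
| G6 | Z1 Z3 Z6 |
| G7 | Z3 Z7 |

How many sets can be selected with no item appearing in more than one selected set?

G3, G5 are pairwise disjoint (G3={Z0,Z1,Z5,Z8}; G5={Z2,Z3}).
Every remaining set overlaps one of these, and no 3 of the listed sets are pairwise disjoint, so 2 is the maximum.

2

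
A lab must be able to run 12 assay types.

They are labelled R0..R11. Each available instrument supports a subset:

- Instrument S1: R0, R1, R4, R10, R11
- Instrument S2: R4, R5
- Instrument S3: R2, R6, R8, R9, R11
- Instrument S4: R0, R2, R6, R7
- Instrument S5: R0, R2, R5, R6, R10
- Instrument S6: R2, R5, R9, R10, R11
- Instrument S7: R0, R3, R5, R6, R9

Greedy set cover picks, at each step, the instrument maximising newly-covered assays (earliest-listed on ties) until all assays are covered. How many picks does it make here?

4

Greedy: pick S1 (covers 5 new) → pick S3 (covers 4 new) → pick S7 (covers 2 new) → pick S4 (covers 1 new). Total picks: 4.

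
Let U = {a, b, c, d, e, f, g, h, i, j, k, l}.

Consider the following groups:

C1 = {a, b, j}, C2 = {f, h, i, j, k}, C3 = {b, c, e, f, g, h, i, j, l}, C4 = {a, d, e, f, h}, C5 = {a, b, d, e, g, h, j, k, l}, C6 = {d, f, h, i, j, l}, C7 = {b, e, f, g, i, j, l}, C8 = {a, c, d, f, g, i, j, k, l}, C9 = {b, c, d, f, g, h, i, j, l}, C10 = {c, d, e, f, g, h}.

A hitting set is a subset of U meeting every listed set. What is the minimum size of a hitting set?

2

Take T = {d, j}. Each listed group contains at least one of these, so T is a hitting set of size 2.
The groups C1, C10 are pairwise disjoint, so any hitting set needs a separate element for each — at least 2. Hence 2 is optimal.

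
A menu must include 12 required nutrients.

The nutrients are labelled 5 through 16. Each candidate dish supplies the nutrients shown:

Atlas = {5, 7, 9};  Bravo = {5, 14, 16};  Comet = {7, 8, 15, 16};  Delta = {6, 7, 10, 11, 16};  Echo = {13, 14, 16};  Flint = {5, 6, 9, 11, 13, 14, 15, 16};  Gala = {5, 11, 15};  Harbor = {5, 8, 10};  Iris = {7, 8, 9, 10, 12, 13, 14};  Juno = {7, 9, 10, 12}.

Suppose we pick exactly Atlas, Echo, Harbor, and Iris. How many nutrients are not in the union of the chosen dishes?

3

Union of Atlas, Echo, Harbor, Iris = {5, 7, 8, 9, 10, 12, 13, 14, 16}.
Not covered: 6, 11, 15 — 3 nutrients.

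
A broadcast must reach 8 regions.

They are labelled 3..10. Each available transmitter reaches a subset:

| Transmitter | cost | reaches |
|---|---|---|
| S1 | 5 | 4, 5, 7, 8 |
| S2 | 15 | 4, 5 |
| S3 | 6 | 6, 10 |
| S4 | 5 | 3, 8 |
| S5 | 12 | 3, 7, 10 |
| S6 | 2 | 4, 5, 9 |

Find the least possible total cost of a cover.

S1, S3, S4, S6 together cover every region (S1 ∪ S3 ∪ S4 ∪ S6 = {3, 4, 5, 6, 7, 8, 9, 10}); total cost 5 + 6 + 5 + 2 = 18.
No covering selection has total cost below 18.

18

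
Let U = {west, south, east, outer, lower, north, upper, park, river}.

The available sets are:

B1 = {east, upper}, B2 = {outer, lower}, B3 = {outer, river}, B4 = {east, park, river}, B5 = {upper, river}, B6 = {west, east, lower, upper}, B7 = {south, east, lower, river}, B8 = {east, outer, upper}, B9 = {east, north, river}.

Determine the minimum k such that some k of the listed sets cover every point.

5

B2, B4, B6, B7, and B9 cover everything between them: the union {west, south, east, outer, lower, north, upper, park, river} is all of U.
No 4 of the 9 sets cover everything (all 126 combinations miss at least one point), so 5 is optimal.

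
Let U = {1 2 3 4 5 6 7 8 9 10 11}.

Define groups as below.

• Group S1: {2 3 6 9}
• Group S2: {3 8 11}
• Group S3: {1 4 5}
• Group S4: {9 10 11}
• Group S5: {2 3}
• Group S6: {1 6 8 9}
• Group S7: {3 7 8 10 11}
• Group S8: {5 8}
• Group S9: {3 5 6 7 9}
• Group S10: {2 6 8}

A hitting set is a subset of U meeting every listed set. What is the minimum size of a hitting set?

4

H = {3, 5, 8, 9} meets every group (each contains at least one member of H), and |H| = 4.
No choice of 3 items meets every group, so 4 is the minimum.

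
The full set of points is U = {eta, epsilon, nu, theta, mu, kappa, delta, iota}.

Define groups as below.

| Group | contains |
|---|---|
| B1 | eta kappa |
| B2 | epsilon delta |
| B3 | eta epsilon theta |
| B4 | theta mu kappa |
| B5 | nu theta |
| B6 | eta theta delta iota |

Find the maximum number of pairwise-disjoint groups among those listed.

3

B1, B2, B5 are pairwise disjoint (B1={eta,kappa}; B2={epsilon,delta}; B5={nu,theta}).
Every remaining group overlaps one of these, and no 4 of the listed groups are pairwise disjoint, so 3 is the maximum.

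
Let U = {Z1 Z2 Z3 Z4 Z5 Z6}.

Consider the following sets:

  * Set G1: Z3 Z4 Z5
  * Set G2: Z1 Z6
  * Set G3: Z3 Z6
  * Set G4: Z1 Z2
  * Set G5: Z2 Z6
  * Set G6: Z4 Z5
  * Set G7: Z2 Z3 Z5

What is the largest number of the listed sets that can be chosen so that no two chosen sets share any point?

G3, G4, G6 are pairwise disjoint (G3={Z3,Z6}; G4={Z1,Z2}; G6={Z4,Z5}).
Every remaining set overlaps one of these, and no 4 of the listed sets are pairwise disjoint, so 3 is the maximum.

3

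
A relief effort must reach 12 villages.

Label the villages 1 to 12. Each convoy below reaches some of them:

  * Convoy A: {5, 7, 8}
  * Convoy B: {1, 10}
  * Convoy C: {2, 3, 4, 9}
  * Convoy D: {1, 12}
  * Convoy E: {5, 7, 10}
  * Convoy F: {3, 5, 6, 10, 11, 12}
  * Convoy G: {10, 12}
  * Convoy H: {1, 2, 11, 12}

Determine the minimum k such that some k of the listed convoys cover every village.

A and B and C and F together: A ∪ B ∪ C ∪ F = {1, 2, 3, 4, 5, 6, 7, 8, 9, 10, 11, 12} — every village is covered.
No 3 of the 8 convoys cover everything (all 56 combinations miss at least one village), so 4 is optimal.

4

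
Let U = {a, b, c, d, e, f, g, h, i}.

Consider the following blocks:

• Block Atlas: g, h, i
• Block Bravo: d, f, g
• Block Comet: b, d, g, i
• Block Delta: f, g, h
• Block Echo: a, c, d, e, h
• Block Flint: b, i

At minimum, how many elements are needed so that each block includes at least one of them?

Take T = {b, g, h}. Each listed block contains at least one of these, so T is a hitting set of size 3.
No choice of 2 elements meets every block, so 3 is the minimum.

3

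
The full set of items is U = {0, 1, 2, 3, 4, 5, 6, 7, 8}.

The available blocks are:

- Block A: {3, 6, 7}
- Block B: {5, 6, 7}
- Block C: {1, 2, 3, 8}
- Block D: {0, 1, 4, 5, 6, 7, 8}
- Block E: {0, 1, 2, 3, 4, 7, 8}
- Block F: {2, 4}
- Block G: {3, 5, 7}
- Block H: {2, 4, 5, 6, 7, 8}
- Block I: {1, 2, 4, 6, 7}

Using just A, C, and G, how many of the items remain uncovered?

Union of A, C, G = {1, 2, 3, 5, 6, 7, 8}.
Not covered: 0, 4 — 2 items.

2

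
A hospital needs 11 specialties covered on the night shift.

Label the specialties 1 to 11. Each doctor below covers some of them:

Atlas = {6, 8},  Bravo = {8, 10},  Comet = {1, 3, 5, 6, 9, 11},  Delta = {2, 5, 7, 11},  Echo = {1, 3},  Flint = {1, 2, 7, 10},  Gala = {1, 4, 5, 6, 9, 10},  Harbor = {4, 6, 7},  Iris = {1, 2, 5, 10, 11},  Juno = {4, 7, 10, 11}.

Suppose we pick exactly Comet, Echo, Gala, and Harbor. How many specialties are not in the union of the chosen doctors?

2

Union of Comet, Echo, Gala, Harbor = {1, 3, 4, 5, 6, 7, 9, 10, 11}.
Not covered: 2, 8 — 2 specialties.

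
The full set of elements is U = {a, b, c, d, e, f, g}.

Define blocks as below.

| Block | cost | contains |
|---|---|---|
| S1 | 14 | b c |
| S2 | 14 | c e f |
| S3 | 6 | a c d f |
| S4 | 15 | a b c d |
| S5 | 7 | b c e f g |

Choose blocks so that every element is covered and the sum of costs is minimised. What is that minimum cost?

S3, S5 together cover every element (S3 ∪ S5 = {a, b, c, d, e, f, g}); total cost 6 + 7 = 13.
No covering selection has total cost below 13.

13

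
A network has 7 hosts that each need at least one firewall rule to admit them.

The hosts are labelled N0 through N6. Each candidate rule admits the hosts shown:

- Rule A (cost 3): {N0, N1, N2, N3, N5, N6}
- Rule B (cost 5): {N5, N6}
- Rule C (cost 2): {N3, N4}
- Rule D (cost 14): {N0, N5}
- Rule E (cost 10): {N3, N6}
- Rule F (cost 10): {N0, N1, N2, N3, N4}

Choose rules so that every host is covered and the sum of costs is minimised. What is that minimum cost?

5

A, C together cover every host (A ∪ C = {N0, N1, N2, N3, N4, N5, N6}); total cost 3 + 2 = 5.
No covering selection has total cost below 5.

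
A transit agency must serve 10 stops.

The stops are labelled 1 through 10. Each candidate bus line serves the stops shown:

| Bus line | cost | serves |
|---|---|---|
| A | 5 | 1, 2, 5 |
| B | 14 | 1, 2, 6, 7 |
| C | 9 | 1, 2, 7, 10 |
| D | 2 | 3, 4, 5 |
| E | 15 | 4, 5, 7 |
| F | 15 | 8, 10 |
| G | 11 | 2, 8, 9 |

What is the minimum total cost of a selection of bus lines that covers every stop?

36

B, C, D, G together cover every stop (B ∪ C ∪ D ∪ G = {1, 2, 3, 4, 5, 6, 7, 8, 9, 10}); total cost 14 + 9 + 2 + 11 = 36.
No covering selection has total cost below 36.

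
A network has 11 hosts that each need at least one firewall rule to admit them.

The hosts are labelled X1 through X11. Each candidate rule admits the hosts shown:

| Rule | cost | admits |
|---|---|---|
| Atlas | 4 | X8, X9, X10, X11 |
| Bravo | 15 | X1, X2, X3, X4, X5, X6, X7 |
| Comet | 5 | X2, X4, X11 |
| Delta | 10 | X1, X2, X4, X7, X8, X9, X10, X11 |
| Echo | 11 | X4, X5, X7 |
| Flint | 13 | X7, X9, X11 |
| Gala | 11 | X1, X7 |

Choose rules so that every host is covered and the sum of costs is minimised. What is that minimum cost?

19

Atlas, Bravo together cover every host (Atlas ∪ Bravo = {X1, X2, X3, X4, X5, X6, X7, X8, X9, X10, X11}); total cost 4 + 15 = 19.
No covering selection has total cost below 19.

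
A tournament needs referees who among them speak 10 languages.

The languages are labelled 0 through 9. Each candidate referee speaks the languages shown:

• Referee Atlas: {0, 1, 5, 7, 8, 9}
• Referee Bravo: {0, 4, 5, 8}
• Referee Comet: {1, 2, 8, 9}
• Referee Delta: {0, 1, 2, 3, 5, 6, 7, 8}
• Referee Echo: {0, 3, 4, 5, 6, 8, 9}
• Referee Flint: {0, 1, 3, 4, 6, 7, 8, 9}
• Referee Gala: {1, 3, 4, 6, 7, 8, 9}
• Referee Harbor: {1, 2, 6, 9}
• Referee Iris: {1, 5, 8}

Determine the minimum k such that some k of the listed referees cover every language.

2

Delta and Gala together: Delta ∪ Gala = {0, 1, 2, 3, 4, 5, 6, 7, 8, 9} — every language is covered.
No single referee has all 10 languages (the largest, Delta, has 8), so 2 is optimal.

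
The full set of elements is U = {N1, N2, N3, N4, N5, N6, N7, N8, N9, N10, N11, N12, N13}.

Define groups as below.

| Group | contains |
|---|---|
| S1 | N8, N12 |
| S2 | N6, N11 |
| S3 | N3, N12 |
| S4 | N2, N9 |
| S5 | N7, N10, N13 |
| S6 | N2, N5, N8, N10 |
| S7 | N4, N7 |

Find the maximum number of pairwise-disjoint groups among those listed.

S2, S3, S4, S5 are pairwise disjoint (S2={N6,N11}; S3={N3,N12}; S4={N2,N9}; S5={N7,N10,N13}).
Every remaining group overlaps one of these, and no 5 of the listed groups are pairwise disjoint, so 4 is the maximum.

4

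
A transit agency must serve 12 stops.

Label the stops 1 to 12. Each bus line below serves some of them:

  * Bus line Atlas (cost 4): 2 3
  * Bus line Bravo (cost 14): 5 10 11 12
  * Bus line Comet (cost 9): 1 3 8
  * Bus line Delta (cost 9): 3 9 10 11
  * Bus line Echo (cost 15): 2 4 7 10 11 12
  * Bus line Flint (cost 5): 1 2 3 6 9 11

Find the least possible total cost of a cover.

Bravo, Comet, Echo, Flint together cover every stop (Bravo ∪ Comet ∪ Echo ∪ Flint = {1, 2, 3, 4, 5, 6, 7, 8, 9, 10, 11, 12}); total cost 14 + 9 + 15 + 5 = 43.
No covering selection has total cost below 43.

43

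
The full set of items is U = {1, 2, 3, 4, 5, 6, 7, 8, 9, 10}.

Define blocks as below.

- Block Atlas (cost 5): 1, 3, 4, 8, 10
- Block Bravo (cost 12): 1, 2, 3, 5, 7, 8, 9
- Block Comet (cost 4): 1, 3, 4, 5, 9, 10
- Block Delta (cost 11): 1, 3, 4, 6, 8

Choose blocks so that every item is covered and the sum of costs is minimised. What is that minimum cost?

Bravo, Comet, Delta together cover every item (Bravo ∪ Comet ∪ Delta = {1, 2, 3, 4, 5, 6, 7, 8, 9, 10}); total cost 12 + 4 + 11 = 27.
No covering selection has total cost below 27.

27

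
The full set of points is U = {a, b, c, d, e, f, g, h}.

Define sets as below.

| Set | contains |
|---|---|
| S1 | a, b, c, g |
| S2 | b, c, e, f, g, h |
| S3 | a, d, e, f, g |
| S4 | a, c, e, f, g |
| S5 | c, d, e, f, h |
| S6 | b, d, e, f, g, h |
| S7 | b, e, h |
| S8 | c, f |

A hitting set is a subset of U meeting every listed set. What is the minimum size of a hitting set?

2

T = {b, f} meets every set (each contains at least one member of T), and |T| = 2.
The sets S7, S8 are pairwise disjoint, so any hitting set needs a separate point for each — at least 2. Hence 2 is optimal.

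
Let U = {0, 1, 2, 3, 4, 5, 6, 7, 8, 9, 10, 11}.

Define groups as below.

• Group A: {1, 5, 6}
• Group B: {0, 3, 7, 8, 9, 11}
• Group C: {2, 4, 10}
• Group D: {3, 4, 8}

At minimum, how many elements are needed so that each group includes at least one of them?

H = {2, 3, 6} meets every group (each contains at least one member of H), and |H| = 3.
The groups A, B, C are pairwise disjoint, so any hitting set needs a separate element for each — at least 3. Hence 3 is optimal.

3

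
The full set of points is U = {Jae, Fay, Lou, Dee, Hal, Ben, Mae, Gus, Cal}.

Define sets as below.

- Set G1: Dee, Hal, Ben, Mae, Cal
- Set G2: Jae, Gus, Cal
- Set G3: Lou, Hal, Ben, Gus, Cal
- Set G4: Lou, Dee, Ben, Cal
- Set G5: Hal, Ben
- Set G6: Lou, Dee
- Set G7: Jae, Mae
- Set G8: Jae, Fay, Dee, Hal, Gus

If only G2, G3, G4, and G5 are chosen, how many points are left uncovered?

Union of G2, G3, G4, G5 = {Jae, Lou, Dee, Hal, Ben, Gus, Cal}.
Not covered: Fay, Mae — 2 points.

2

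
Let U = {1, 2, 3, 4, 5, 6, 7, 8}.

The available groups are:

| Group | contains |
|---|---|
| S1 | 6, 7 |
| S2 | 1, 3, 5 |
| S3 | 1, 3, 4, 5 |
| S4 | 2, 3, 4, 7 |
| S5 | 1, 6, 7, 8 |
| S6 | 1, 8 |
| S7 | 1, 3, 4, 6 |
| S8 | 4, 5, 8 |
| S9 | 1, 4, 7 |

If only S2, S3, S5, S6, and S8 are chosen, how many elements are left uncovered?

1

Union of S2, S3, S5, S6, S8 = {1, 3, 4, 5, 6, 7, 8}.
Not covered: 2 — 1 element.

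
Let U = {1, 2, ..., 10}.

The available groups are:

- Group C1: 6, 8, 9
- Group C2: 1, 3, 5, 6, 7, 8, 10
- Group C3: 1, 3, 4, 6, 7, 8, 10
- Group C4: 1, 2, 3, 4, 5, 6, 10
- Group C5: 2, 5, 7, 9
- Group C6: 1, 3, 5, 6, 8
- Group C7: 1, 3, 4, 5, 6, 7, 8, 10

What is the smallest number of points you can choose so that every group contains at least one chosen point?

The 2 points {5, 8} hit every group.
No single point lies in every group, so at least 2 are needed and 2 is optimal.

2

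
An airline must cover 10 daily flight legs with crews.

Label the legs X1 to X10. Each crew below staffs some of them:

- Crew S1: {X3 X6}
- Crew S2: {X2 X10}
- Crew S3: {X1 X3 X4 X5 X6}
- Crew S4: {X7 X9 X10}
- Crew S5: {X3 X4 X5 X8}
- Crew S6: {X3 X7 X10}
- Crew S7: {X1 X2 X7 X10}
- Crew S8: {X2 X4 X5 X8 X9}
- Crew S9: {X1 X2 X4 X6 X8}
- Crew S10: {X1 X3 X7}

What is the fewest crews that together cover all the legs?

S3 and S6 and S8 together: S3 ∪ S6 ∪ S8 = {X1, X2, X3, X4, X5, X6, X7, X8, X9, X10} — every leg is covered.
No 2 of the 10 crews cover everything (all 45 combinations miss at least one leg), so 3 is optimal.

3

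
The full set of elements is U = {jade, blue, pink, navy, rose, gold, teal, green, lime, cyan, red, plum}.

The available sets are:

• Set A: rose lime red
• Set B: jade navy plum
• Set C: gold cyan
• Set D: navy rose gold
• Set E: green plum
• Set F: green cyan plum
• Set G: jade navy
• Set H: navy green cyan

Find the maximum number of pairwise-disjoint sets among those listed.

A, C, E, G are pairwise disjoint (A={rose,lime,red}; C={gold,cyan}; E={green,plum}; G={jade,navy}).
Every remaining set overlaps one of these, and no 5 of the listed sets are pairwise disjoint, so 4 is the maximum.

4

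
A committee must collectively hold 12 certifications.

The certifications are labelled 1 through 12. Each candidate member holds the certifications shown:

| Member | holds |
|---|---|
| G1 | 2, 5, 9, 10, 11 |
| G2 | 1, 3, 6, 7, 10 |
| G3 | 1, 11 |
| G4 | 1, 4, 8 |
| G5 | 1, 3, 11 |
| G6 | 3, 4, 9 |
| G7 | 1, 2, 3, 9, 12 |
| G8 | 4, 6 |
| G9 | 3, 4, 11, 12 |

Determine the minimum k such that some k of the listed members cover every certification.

G1 and G2 and G4 and G9 together: G1 ∪ G2 ∪ G4 ∪ G9 = {1, 2, 3, 4, 5, 6, 7, 8, 9, 10, 11, 12} — every certification is covered.
No 3 of the 9 members cover everything (all 84 combinations miss at least one certification), so 4 is optimal.

4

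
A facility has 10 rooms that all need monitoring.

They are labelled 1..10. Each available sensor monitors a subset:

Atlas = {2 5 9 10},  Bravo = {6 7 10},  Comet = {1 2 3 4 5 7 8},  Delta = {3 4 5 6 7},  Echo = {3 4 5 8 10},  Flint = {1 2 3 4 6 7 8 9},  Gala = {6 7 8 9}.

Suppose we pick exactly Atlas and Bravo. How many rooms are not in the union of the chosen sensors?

Union of Atlas, Bravo = {2, 5, 6, 7, 9, 10}.
Not covered: 1, 3, 4, 8 — 4 rooms.

4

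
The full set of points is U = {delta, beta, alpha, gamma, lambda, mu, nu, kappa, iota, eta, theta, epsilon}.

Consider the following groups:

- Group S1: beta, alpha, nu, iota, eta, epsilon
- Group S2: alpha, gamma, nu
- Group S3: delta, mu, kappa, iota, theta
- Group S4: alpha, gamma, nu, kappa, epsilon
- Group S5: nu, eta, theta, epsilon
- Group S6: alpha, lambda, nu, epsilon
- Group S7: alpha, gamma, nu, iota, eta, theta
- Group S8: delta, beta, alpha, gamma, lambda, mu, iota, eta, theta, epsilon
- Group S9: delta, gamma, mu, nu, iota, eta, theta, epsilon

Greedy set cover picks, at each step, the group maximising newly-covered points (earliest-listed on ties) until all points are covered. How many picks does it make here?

Greedy: pick S8 (covers 10 new) → pick S4 (covers 2 new). Total picks: 2.

2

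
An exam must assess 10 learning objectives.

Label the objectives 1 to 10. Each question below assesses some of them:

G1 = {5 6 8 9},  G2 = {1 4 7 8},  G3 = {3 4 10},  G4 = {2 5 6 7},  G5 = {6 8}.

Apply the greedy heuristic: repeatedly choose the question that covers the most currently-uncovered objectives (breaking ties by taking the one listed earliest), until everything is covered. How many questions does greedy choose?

4

Greedy: pick G1 (covers 4 new) → pick G2 (covers 3 new) → pick G3 (covers 2 new) → pick G4 (covers 1 new). Total picks: 4.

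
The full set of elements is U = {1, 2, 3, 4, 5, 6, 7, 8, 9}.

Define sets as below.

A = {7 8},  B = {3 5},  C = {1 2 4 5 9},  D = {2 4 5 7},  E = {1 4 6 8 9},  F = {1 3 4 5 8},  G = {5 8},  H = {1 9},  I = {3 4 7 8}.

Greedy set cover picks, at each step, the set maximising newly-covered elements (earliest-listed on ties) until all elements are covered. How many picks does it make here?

Greedy: pick C (covers 5 new) → pick I (covers 3 new) → pick E (covers 1 new). Total picks: 3.

3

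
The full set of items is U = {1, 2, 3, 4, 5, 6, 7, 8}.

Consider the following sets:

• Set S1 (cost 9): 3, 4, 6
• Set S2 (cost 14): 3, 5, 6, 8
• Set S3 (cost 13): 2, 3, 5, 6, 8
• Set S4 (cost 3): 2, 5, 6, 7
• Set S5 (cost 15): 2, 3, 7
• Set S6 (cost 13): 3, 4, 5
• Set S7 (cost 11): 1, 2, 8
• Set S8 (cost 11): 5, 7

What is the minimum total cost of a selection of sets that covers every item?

S1, S4, S7 together cover every item (S1 ∪ S4 ∪ S7 = {1, 2, 3, 4, 5, 6, 7, 8}); total cost 9 + 3 + 11 = 23.
No covering selection has total cost below 23.

23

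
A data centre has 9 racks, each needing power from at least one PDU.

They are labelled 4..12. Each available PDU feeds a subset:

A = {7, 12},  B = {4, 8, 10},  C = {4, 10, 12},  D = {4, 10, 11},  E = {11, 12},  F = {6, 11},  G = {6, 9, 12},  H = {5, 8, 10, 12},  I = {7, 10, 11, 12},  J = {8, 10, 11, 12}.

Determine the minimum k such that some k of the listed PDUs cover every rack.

D and G and H and I together: D ∪ G ∪ H ∪ I = {4, 5, 6, 7, 8, 9, 10, 11, 12} — every rack is covered.
Only H contains 5, so H is forced; the remaining 5 racks need at least 3 more PDUs (each remaining PDU adds at most 2) — so at least 4 PDUs are needed, and 4 is optimal.

4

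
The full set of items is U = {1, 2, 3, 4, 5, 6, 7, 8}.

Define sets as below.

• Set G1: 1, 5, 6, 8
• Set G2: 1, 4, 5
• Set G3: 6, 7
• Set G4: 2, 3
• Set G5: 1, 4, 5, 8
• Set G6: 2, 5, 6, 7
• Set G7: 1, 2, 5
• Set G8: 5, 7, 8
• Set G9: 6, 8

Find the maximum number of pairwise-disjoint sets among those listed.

G2, G4, G9 are pairwise disjoint (G2={1,4,5}; G4={2,3}; G9={6,8}).
Every remaining set overlaps one of these, and no 4 of the listed sets are pairwise disjoint, so 3 is the maximum.

3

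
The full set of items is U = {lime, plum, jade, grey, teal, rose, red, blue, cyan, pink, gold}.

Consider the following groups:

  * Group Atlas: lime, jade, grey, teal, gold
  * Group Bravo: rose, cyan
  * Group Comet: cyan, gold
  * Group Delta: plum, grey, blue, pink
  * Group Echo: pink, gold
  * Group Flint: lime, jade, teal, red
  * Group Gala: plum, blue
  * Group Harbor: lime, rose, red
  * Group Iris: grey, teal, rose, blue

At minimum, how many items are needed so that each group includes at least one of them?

Take H = {red, blue, cyan, gold}. Each listed group contains at least one of these, so H is a hitting set of size 4.
The groups Bravo, Echo, Flint, Gala are pairwise disjoint, so any hitting set needs a separate item for each — at least 4. Hence 4 is optimal.

4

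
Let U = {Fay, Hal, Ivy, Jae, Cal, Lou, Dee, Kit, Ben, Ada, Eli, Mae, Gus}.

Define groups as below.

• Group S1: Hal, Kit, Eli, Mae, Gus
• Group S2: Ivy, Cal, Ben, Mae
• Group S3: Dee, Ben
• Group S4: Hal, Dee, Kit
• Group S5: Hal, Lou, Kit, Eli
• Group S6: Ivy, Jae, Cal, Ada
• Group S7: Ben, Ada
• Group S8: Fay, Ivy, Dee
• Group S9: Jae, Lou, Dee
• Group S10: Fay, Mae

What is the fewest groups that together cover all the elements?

5

Take {S1, S3, S6, S9, S10}. Their union is {Fay, Hal, Ivy, Jae, Cal, Lou, Dee, Kit, Ben, Ada, Eli, Mae, Gus}, which is all 13 elements.
No 4 of the 10 groups cover everything (all 210 combinations miss at least one element), so 5 is optimal.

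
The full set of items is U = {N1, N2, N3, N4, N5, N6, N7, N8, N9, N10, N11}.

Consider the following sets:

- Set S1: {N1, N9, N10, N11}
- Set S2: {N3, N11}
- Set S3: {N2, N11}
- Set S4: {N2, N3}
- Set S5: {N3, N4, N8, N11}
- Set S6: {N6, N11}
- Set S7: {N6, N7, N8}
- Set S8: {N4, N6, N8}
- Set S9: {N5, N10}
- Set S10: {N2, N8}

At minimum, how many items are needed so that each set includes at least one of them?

H = {N2, N5, N8, N11} meets every set (each contains at least one member of H), and |H| = 4.
No choice of 3 items meets every set, so 4 is the minimum.

4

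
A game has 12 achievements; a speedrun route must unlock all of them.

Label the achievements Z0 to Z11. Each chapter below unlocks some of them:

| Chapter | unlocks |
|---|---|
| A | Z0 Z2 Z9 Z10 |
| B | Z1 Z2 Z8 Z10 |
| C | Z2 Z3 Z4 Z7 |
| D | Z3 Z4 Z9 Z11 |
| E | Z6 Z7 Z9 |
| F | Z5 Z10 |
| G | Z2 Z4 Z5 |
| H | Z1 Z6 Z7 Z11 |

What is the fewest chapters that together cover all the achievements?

A and B and D and E and F together: A ∪ B ∪ D ∪ E ∪ F = {Z0, Z1, Z2, Z3, Z4, Z5, Z6, Z7, Z8, Z9, Z10, Z11} — every achievement is covered.
No 4 of the 8 chapters cover everything (all 70 combinations miss at least one achievement), so 5 is optimal.

5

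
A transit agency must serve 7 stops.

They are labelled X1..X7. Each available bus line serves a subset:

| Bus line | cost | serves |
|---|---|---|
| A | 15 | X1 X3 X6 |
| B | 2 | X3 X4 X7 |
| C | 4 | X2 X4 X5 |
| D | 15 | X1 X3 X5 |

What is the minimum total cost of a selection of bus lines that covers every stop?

21

A, B, C together cover every stop (A ∪ B ∪ C = {X1, X2, X3, X4, X5, X6, X7}); total cost 15 + 2 + 4 = 21.
No covering selection has total cost below 21.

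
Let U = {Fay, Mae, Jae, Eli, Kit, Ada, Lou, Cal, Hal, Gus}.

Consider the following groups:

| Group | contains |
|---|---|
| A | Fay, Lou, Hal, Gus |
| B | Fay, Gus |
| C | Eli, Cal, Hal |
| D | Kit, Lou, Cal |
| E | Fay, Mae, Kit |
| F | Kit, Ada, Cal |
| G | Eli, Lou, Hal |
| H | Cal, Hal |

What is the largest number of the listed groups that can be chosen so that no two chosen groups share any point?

B, F, G are pairwise disjoint (B={Fay,Gus}; F={Kit,Ada,Cal}; G={Eli,Lou,Hal}).
Every remaining group overlaps one of these, and no 4 of the listed groups are pairwise disjoint, so 3 is the maximum.

3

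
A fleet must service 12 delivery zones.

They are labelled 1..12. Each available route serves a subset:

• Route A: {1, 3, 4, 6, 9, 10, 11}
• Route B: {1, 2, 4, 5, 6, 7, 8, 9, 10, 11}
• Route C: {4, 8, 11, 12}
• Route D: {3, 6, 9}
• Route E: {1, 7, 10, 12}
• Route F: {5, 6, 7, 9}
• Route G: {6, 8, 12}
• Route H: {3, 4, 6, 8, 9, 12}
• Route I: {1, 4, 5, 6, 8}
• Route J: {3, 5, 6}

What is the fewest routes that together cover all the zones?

2

B and H together: B ∪ H = {1, 2, 3, 4, 5, 6, 7, 8, 9, 10, 11, 12} — every zone is covered.
No single route has all 12 zones (the largest, B, has 10), so 2 is optimal.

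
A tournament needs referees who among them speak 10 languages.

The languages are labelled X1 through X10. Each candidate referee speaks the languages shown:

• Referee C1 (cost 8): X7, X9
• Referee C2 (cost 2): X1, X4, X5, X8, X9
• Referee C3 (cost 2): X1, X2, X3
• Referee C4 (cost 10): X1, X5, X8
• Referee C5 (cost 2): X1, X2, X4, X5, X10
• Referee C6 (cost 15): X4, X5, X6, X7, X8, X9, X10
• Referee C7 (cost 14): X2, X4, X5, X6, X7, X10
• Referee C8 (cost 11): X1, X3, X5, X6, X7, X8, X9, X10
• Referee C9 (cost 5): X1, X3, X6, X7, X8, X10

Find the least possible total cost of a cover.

9

C2, C3, C9 together cover every language (C2 ∪ C3 ∪ C9 = {X1, X2, X3, X4, X5, X6, X7, X8, X9, X10}); total cost 2 + 2 + 5 = 9.
No covering selection has total cost below 9.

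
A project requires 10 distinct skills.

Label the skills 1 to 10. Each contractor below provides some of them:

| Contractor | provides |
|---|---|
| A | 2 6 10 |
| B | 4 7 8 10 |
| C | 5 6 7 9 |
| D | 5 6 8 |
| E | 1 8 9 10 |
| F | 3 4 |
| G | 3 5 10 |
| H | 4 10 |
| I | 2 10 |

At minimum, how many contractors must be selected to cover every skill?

C and E and F and I together: C ∪ E ∪ F ∪ I = {1, 2, 3, 4, 5, 6, 7, 8, 9, 10} — every skill is covered.
No 3 of the 9 contractors cover everything (all 84 combinations miss at least one skill), so 4 is optimal.

4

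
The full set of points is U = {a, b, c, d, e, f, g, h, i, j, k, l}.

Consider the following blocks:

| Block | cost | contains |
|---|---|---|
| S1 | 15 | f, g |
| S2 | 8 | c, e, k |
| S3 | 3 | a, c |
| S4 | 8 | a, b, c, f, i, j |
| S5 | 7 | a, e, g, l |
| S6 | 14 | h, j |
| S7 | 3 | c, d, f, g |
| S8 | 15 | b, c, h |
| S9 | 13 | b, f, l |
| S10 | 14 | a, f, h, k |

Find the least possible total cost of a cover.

32

S4, S5, S7, S10 together cover every point (S4 ∪ S5 ∪ S7 ∪ S10 = {a, b, c, d, e, f, g, h, i, j, k, l}); total cost 8 + 7 + 3 + 14 = 32.
No covering selection has total cost below 32.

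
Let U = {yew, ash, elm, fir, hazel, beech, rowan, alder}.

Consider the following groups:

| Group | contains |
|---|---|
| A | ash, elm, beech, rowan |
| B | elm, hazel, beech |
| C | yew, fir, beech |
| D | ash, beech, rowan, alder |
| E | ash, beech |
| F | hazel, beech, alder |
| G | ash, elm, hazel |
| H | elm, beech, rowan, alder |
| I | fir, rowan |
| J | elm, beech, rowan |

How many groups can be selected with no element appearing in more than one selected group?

F, I are pairwise disjoint (F={hazel,beech,alder}; I={fir,rowan}).
Every remaining group overlaps one of these, and no 3 of the listed groups are pairwise disjoint, so 2 is the maximum.

2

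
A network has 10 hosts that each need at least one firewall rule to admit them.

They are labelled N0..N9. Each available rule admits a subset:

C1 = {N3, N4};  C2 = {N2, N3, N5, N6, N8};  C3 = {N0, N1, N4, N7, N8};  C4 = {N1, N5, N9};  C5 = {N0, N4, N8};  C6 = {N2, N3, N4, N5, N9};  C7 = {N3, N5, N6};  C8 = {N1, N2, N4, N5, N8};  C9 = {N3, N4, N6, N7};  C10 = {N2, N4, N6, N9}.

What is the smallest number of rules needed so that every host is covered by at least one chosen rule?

3

Take {C2, C3, C10}. Their union is {N0, N1, N2, N3, N4, N5, N6, N7, N8, N9}, which is all 10 hosts.
No 2 of the 10 rules cover everything (all 45 combinations miss at least one host), so 3 is optimal.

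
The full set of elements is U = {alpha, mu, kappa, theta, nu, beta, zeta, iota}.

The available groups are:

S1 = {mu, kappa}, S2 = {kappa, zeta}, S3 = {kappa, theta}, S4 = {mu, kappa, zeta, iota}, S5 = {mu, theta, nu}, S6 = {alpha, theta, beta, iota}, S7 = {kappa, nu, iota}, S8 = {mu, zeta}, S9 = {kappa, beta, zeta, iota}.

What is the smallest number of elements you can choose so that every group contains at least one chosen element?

Take H = {kappa, theta, zeta}. Each listed group contains at least one of these, so H is a hitting set of size 3.
No choice of 2 elements meets every group, so 3 is the minimum.

3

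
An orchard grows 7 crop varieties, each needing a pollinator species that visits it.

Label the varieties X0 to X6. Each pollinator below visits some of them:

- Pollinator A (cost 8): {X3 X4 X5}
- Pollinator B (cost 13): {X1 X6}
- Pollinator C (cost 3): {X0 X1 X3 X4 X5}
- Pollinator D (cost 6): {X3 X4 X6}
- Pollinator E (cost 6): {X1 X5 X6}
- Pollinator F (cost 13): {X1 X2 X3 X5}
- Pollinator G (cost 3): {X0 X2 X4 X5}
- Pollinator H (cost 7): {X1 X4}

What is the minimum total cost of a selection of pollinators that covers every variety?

12

C, E, G together cover every variety (C ∪ E ∪ G = {X0, X1, X2, X3, X4, X5, X6}); total cost 3 + 6 + 3 = 12.
No covering selection has total cost below 12.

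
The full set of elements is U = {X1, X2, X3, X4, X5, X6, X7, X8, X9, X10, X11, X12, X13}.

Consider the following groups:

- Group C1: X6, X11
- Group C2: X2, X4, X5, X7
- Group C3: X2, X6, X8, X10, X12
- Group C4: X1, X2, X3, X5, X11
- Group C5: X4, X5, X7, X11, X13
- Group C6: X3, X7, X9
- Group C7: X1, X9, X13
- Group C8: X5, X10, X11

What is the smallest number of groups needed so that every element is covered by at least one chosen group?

4

C3 and C4 and C5 and C7 together: C3 ∪ C4 ∪ C5 ∪ C7 = {X1, X2, X3, X4, X5, X6, X7, X8, X9, X10, X11, X12, X13} — every element is covered.
No 3 of the 8 groups cover everything (all 56 combinations miss at least one element), so 4 is optimal.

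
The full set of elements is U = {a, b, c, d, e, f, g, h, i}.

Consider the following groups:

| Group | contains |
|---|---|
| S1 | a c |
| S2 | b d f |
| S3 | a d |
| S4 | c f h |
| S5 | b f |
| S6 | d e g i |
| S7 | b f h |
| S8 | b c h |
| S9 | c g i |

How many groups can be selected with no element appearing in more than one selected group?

3

S3, S7, S9 are pairwise disjoint (S3={a,d}; S7={b,f,h}; S9={c,g,i}).
Every remaining group overlaps one of these, and no 4 of the listed groups are pairwise disjoint, so 3 is the maximum.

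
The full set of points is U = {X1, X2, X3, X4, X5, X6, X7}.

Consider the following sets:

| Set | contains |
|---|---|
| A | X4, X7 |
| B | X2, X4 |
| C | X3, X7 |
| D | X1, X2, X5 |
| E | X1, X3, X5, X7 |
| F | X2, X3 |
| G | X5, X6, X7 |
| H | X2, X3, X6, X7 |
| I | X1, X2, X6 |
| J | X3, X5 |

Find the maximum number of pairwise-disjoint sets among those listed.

A, I, J are pairwise disjoint (A={X4,X7}; I={X1,X2,X6}; J={X3,X5}).
Every remaining set overlaps one of these, and no 4 of the listed sets are pairwise disjoint, so 3 is the maximum.

3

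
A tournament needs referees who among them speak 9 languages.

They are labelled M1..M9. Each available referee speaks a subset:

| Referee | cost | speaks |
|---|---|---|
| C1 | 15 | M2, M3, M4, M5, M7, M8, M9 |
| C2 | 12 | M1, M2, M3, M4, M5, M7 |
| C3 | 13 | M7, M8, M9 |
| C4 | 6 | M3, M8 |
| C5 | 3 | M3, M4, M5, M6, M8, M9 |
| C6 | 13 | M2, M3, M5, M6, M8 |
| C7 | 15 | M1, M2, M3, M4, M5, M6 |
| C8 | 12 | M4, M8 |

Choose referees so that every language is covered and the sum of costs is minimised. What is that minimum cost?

C2, C5 together cover every language (C2 ∪ C5 = {M1, M2, M3, M4, M5, M6, M7, M8, M9}); total cost 12 + 3 = 15.
No covering selection has total cost below 15.

15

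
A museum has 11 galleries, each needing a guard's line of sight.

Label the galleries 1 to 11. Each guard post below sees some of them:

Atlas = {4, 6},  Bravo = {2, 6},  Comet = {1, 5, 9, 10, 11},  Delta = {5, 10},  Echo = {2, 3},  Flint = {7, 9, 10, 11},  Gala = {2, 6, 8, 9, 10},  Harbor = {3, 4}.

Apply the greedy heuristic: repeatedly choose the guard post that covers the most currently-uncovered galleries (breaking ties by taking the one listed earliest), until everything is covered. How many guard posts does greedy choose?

4

Greedy: pick Comet (covers 5 new) → pick Gala (covers 3 new) → pick Harbor (covers 2 new) → pick Flint (covers 1 new). Total picks: 4.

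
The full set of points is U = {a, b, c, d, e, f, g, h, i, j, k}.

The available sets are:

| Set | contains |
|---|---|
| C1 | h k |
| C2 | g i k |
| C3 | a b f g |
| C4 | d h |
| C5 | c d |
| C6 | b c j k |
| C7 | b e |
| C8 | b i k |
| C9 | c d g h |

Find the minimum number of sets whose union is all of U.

C2, C3, C6, C7, and C9 cover everything between them: the union {a, b, c, d, e, f, g, h, i, j, k} is all of U.
No 4 of the 9 sets cover everything (all 126 combinations miss at least one point), so 5 is optimal.

5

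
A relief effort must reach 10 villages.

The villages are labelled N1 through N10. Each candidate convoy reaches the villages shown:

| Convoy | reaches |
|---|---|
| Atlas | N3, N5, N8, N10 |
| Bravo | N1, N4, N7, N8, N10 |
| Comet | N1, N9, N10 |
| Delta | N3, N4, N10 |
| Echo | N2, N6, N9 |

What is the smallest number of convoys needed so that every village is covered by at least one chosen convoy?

Atlas and Bravo and Echo together: Atlas ∪ Bravo ∪ Echo = {N1, N2, N3, N4, N5, N6, N7, N8, N9, N10} — every village is covered.
Only Echo contains N2, so Echo is forced; the remaining 7 villages need at least 2 more convoys (each remaining convoy adds at most 5) — so at least 3 convoys are needed, and 3 is optimal.

3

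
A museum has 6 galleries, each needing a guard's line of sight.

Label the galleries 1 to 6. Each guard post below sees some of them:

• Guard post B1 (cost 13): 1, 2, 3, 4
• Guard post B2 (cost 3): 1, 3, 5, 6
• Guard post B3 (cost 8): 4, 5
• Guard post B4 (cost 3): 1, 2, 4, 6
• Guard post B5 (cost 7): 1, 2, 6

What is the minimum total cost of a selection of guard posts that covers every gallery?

6

B2, B4 together cover every gallery (B2 ∪ B4 = {1, 2, 3, 4, 5, 6}); total cost 3 + 3 = 6.
No covering selection has total cost below 6.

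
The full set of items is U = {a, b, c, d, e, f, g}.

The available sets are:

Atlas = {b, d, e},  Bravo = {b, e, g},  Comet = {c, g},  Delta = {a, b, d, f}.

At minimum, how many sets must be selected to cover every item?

Bravo and Comet and Delta together: Bravo ∪ Comet ∪ Delta = {a, b, c, d, e, f, g} — every item is covered.
Only Delta contains a, so Delta is forced; the remaining 3 items need at least 2 more sets (each remaining set adds at most 2) — so at least 3 sets are needed, and 3 is optimal.

3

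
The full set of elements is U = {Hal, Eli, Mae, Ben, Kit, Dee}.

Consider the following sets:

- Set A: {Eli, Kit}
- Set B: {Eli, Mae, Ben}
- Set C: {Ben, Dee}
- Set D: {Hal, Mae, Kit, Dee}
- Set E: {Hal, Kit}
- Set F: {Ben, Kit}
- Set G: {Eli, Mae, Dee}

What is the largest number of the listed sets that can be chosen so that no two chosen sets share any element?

F, G are pairwise disjoint (F={Ben,Kit}; G={Eli,Mae,Dee}).
Every remaining set overlaps one of these, and no 3 of the listed sets are pairwise disjoint, so 2 is the maximum.

2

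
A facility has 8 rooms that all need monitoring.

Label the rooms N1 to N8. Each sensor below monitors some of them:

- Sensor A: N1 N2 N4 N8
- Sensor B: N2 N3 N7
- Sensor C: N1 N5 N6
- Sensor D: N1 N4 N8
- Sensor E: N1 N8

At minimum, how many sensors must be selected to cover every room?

3

B and C and D together: B ∪ C ∪ D = {N1, N2, N3, N4, N5, N6, N7, N8} — every room is covered.
Only B contains N3, so B is forced; the remaining 5 rooms need at least 2 more sensors (each remaining sensor adds at most 3) — so at least 3 sensors are needed, and 3 is optimal.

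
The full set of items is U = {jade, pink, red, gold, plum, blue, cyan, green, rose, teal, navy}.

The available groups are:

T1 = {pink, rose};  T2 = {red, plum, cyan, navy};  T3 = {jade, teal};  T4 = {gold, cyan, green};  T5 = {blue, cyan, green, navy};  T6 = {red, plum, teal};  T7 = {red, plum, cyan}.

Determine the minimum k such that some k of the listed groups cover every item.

5

Take {T1, T3, T4, T5, T6}. Their union is {jade, pink, red, gold, plum, blue, cyan, green, rose, teal, navy}, which is all 11 items.
No 4 of the 7 groups cover everything (all 35 combinations miss at least one item), so 5 is optimal.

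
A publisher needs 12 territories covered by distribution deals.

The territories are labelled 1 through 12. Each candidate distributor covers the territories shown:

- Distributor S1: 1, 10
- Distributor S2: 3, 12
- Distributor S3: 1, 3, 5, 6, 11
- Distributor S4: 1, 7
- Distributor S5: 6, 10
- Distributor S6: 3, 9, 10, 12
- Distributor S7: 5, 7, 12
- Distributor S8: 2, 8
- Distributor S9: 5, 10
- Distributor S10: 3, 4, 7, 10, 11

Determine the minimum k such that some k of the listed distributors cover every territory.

S3 and S6 and S8 and S10 together: S3 ∪ S6 ∪ S8 ∪ S10 = {1, 2, 3, 4, 5, 6, 7, 8, 9, 10, 11, 12} — every territory is covered.
Only S10 contains 4, so S10 is forced; the remaining 7 territories need at least 3 more distributors (each remaining distributor adds at most 3) — so at least 4 distributors are needed, and 4 is optimal.

4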